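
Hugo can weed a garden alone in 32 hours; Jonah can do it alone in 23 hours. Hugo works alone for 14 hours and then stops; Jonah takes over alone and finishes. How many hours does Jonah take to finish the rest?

207/16 hours

In 14 hours Hugo does 14/32 = 7/16 of the job, leaving 9/16.
Jonah works at 1/23 per hour, so finishing takes 9/16 ÷ 1/23 = 207/16 hours.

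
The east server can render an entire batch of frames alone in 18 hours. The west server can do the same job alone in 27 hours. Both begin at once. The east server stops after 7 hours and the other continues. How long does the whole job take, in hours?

In the first 7 hours the combined rate is 5/54, so 35/54 of the job is done, leaving 19/54.
After the east server leaves the rate is 1/27 per hour; the remaining 19/54 takes 19/2 hours.
Total = 7 + 19/2 = 33/2 hours.

33/2 hours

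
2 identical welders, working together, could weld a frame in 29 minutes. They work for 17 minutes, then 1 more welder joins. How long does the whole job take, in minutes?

25 minutes

One welder does 1/58 of the job per minute.
After 17 minutes with 2 welders, 17/29 is done (12/29 left).
With 3 welders the rate is 3/58, so the rest takes 12/29 ÷ 3/58 = 8 minutes.
Total = 17 + 8 = 25 minutes.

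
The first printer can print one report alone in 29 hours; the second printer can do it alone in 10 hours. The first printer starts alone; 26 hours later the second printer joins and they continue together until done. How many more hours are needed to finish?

In 26 hours the first printer does 26/29 of the job, leaving 3/29.
The first printer and the second printer together work at 39/290 per hour, so finishing takes 3/29 ÷ 39/290 = 10/13 hours.

10/13 hours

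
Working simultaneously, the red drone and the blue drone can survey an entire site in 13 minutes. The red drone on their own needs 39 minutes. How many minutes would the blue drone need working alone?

Combined rate is 1/13 per minute.
Known contribution: 1/39 per minute.
So the blue drone's rate is 1/13 − 1/39 = 2/39, meaning 39/2 minutes alone.

39/2 minutes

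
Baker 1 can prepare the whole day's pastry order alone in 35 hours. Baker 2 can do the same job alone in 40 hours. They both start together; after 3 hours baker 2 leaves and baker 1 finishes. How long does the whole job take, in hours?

259/8 hours

In the first 3 hours the combined rate is 3/56, so 9/56 of the job is done, leaving 47/56.
After baker 2 leaves the rate is 1/35 per hour; the remaining 47/56 takes 235/8 hours.
Total = 3 + 235/8 = 259/8 hours.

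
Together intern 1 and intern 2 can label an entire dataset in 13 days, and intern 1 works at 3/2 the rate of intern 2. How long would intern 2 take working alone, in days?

65/2 days

Let intern 2's rate be r; then intern 1's rate is (3/2)r, so together (3/2 + 1)r = (5/2)r = 1/13.
Thus r = 2/65 per day.
Intern 2 alone: 65/2 days; intern 1 alone: 65/3 days.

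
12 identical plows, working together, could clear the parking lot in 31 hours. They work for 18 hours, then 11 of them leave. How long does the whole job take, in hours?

174 hours

One plow does 1/372 of the job per hour.
After 18 hours with 12 plows, 18/31 is done (13/31 left).
With 1 plow the rate is 1/372, so the rest takes 13/31 ÷ 1/372 = 156 hours.
Total = 18 + 156 = 174 hours.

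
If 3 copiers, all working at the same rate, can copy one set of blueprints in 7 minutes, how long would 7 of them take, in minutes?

3 minutes

Total work is 3·7 = 21 copier-minutes.
With 7 copiers: 21/7 = 3 minutes.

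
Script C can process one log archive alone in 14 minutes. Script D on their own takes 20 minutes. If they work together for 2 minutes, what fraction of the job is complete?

17/70

Combined rate: 1/14 + 1/20 = (10 + 7)/140 = 17/140 per minute.
In 2 minutes they complete 2·17/140 = 17/70 of the job.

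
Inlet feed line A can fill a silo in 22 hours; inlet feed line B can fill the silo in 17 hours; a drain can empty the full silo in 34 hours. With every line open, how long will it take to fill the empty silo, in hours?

187/14 hours

Net rate = 1/22 + 1/17 − 1/34 = (17 + 22 − 11)/374 = 28/374 = 14/187 per hour.
Filling time = 1 ÷ (14/187) = 187/14 hours.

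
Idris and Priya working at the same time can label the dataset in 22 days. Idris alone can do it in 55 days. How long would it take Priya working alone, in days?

110/3 days

Combined rate is 1/22 per day.
Known contribution: 1/55 per day.
So Priya's rate is 1/22 − 1/55 = 3/110, meaning 110/3 days alone.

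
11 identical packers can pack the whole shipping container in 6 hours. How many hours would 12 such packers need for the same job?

Total work is 11·6 = 66 packer-hours.
With 12 packers: 66/12 = 11/2 hours.

11/2 hours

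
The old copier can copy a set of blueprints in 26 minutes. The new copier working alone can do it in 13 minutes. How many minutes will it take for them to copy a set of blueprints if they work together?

26/3 minutes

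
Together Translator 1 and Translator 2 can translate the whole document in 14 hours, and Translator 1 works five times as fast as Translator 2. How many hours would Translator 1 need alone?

Let Translator 2's rate be r; then Translator 1's rate is 5r, so together (5 + 1)r = 6r = 1/14.
Thus r = 1/84 per hour.
Translator 2 alone: 84 hours; Translator 1 alone: 84/5 hours.

84/5 hours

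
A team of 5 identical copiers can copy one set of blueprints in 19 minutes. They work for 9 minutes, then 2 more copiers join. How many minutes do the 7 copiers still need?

50/7 minutes

One copier does 1/95 of the job per minute.
After 9 minutes with 5 copiers, 9/19 is done (10/19 left).
With 7 copiers the rate is 7/95, so the rest takes 10/19 ÷ 7/95 = 50/7 minutes.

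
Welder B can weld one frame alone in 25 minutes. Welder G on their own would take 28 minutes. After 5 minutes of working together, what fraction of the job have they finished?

53/140

Combined rate: 1/25 + 1/28 = (28 + 25)/700 = 53/700 per minute.
In 5 minutes they complete 5·53/700 = 53/140 of the job.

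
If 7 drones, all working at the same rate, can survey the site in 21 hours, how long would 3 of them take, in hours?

49 hours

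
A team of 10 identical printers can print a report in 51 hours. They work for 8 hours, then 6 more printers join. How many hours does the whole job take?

279/8 hours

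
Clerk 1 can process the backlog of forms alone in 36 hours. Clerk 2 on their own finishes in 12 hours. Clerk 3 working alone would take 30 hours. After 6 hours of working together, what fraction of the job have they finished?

13/15

Combined rate: 1/36 + 1/12 + 1/30 = (5 + 15 + 6)/180 = 26/180 = 13/90 per hour.
In 6 hours they complete 6·13/90 = 13/15 of the job.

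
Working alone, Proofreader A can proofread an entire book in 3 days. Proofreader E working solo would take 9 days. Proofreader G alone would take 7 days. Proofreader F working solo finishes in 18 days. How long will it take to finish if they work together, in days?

14/9 days

Combined rate: 1/3 + 1/9 + 1/7 + 1/18 = (42 + 14 + 18 + 7)/126 = 81/126 = 9/14 per day.
Time = 1 ÷ (9/14) = 14/9 days.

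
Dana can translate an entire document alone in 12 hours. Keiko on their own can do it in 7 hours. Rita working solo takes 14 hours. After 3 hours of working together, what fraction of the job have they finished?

Combined rate: 1/12 + 1/7 + 1/14 = (7 + 12 + 6)/84 = 25/84 per hour.
In 3 hours they complete 3·25/84 = 25/28 of the job.

25/28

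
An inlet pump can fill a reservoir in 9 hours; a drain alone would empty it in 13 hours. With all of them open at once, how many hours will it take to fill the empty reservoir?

117/4 hours

Net rate = 1/9 − 1/13 = (13 − 9)/117 = 4/117 per hour.
Filling time = 1 ÷ (4/117) = 117/4 hours.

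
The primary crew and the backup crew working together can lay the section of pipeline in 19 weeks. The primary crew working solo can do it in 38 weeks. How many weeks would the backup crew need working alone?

38 weeks

Combined rate is 1/19 per week.
Known contribution: 1/38 per week.
So the backup crew's rate is 1/19 − 1/38 = 1/38, meaning 38 weeks alone.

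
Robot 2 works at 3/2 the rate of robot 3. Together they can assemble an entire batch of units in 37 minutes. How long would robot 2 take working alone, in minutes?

185/3 minutes

Let robot 3's rate be r; then robot 2's rate is (3/2)r, so together (3/2 + 1)r = (5/2)r = 1/37.
Thus r = 2/185 per minute.
Robot 3 alone: 185/2 minutes; robot 2 alone: 185/3 minutes.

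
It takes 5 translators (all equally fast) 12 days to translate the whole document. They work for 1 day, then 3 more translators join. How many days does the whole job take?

63/8 days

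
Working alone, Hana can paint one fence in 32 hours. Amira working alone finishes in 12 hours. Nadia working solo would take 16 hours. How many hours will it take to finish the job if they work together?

96/17 hours

Combined rate: 1/32 + 1/12 + 1/16 = (3 + 8 + 6)/96 = 17/96 per hour.
Time = 1 ÷ (17/96) = 96/17 hours.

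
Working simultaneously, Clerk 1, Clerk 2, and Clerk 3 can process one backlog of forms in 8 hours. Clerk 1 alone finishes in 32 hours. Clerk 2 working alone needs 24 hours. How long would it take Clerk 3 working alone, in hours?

Combined rate is 1/8 per hour.
Known contribution: 1/32 + 1/24 = (3 + 4)/96 = 7/96 per hour.
So Clerk 3's rate is 1/8 − 7/96 = 5/96, meaning 96/5 hours alone.

96/5 hours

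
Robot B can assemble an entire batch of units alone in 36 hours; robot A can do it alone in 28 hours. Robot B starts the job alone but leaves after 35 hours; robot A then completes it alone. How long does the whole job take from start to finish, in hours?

322/9 hours

In 35 hours robot B does 35/36 of the job, leaving 1/36.
Robot A works at 1/28 per hour, so finishing takes 1/36 ÷ 1/28 = 7/9 hours.
Total time = 35 + 7/9 = 322/9 hours.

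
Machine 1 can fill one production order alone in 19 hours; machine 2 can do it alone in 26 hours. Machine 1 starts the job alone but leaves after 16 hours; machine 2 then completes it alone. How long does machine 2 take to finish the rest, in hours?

78/19 hours

In 16 hours machine 1 does 16/19 of the job, leaving 3/19.
Machine 2 works at 1/26 per hour, so finishing takes 3/19 ÷ 1/26 = 78/19 hours.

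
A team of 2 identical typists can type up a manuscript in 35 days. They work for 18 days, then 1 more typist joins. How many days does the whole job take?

88/3 days

One typist does 1/70 of the job per day.
After 18 days with 2 typists, 18/35 is done (17/35 left).
With 3 typists the rate is 3/70, so the rest takes 17/35 ÷ 3/70 = 34/3 days.
Total = 18 + 34/3 = 88/3 days.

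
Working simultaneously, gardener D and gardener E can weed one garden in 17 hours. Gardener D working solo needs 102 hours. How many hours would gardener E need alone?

102/5 hours

Combined rate is 1/17 per hour.
Known contribution: 1/102 per hour.
So gardener E's rate is 1/17 − 1/102 = 5/102, meaning 102/5 hours alone.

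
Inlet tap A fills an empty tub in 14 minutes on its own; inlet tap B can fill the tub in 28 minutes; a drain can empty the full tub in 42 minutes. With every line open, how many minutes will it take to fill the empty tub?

12 minutes

Net rate = 1/14 + 1/28 − 1/42 = (6 + 3 − 2)/84 = 7/84 = 1/12 per minute.
Filling time = 1 ÷ (1/12) = 12 minutes.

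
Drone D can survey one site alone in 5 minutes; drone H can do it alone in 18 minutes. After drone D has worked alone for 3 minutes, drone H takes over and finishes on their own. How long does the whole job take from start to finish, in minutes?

In 3 minutes drone D does 3/5 of the job, leaving 2/5.
Drone H works at 1/18 per minute, so finishing takes 2/5 ÷ 1/18 = 36/5 minutes.
Total time = 3 + 36/5 = 51/5 minutes.

51/5 minutes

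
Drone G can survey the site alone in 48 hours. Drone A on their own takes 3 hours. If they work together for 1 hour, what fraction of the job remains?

31/48

Combined rate: 1/48 + 1/3 = (1 + 16)/48 = 17/48 per hour.
In 1 hour they complete 1·17/48 = 17/48 of the job.
So 31/48 remains.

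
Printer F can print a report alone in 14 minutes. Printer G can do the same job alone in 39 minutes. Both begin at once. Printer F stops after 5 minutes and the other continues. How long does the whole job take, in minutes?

In the first 5 minutes the combined rate is 53/546, so 265/546 of the job is done, leaving 281/546.
After Printer F leaves the rate is 1/39 per minute; the remaining 281/546 takes 281/14 minutes.
Total = 5 + 281/14 = 351/14 minutes.

351/14 minutes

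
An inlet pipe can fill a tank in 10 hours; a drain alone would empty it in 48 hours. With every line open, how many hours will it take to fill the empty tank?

240/19 hours

Net rate = 1/10 − 1/48 = (24 − 5)/240 = 19/240 per hour.
Filling time = 1 ÷ (19/240) = 240/19 hours.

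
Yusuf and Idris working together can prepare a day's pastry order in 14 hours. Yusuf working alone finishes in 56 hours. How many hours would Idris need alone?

56/3 hours

Combined rate is 1/14 per hour.
Known contribution: 1/56 per hour.
So Idris's rate is 1/14 − 1/56 = 3/56, meaning 56/3 hours alone.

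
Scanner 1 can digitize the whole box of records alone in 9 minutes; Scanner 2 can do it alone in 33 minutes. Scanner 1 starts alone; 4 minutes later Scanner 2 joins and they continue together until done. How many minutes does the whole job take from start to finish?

In 4 minutes Scanner 1 does 4/9 of the job, leaving 5/9.
Scanner 1 and Scanner 2 together work at 14/99 per minute, so finishing takes 5/9 ÷ 14/99 = 55/14 minutes.
Total time = 4 + 55/14 = 111/14 minutes.

111/14 minutes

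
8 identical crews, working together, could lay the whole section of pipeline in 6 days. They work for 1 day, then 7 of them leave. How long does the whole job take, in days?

One crew does 1/48 of the job per day.
After 1 day with 8 crews, 1/6 is done (5/6 left).
With 1 crew the rate is 1/48, so the rest takes 5/6 ÷ 1/48 = 40 days.
Total = 1 + 40 = 41 days.

41 days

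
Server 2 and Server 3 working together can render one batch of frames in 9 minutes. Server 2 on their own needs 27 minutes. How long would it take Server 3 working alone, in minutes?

Combined rate is 1/9 per minute.
Known contribution: 1/27 per minute.
So Server 3's rate is 1/9 − 1/27 = 2/27, meaning 27/2 minutes alone.

27/2 minutes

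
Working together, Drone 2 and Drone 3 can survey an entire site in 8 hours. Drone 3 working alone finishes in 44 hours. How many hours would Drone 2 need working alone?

Combined rate is 1/8 per hour.
Known contribution: 1/44 per hour.
So Drone 2's rate is 1/8 − 1/44 = 9/88, meaning 88/9 hours alone.

88/9 hours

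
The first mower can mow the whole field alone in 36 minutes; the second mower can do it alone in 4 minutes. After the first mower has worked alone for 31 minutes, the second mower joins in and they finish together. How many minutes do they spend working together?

In 31 minutes the first mower does 31/36 of the job, leaving 5/36.
The first mower and the second mower together work at 5/18 per minute, so finishing takes 5/36 ÷ 5/18 = 1/2 minutes.

1/2 minutes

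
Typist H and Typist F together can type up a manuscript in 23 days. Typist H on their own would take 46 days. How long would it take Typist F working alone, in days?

46 days

Combined rate is 1/23 per day.
Known contribution: 1/46 per day.
So Typist F's rate is 1/23 − 1/46 = 1/46, meaning 46 days alone.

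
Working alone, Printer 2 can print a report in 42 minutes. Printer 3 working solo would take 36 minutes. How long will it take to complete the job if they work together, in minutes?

252/13 minutes

Combined rate: 1/42 + 1/36 = (6 + 7)/252 = 13/252 per minute.
Time = 1 ÷ (13/252) = 252/13 minutes.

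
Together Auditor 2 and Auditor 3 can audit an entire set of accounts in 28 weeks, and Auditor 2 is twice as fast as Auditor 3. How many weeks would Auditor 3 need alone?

Let Auditor 3's rate be r; then Auditor 2's rate is 2r, so together (2 + 1)r = 3r = 1/28.
Thus r = 1/84 per week.
Auditor 3 alone: 84 weeks; Auditor 2 alone: 42 weeks.

84 weeks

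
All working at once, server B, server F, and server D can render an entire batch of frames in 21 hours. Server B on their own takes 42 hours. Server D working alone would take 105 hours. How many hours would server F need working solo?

Combined rate is 1/21 per hour.
Known contribution: 1/42 + 1/105 = (5 + 2)/210 = 7/210 = 1/30 per hour.
So server F's rate is 1/21 − 1/30 = 1/70, meaning 70 hours alone.

70 hours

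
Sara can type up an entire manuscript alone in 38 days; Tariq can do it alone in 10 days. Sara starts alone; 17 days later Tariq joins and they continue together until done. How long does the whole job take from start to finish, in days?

In 17 days Sara does 17/38 of the job, leaving 21/38.
Sara and Tariq together work at 12/95 per day, so finishing takes 21/38 ÷ 12/95 = 35/8 days.
Total time = 17 + 35/8 = 171/8 days.

171/8 days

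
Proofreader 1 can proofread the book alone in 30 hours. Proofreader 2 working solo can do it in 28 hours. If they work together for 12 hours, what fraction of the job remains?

6/35

Combined rate: 1/30 + 1/28 = (14 + 15)/420 = 29/420 per hour.
In 12 hours they complete 12·29/420 = 29/35 of the job.
So 6/35 remains.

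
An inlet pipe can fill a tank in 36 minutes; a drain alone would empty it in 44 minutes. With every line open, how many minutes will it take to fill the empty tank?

Net rate = 1/36 − 1/44 = (11 − 9)/396 = 2/396 = 1/198 per minute.
Filling time = 1 ÷ (1/198) = 198 minutes.

198 minutes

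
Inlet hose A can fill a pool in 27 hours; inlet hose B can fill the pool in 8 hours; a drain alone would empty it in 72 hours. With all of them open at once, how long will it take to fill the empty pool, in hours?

27/4 hours

Net rate = 1/27 + 1/8 − 1/72 = (8 + 27 − 3)/216 = 32/216 = 4/27 per hour.
Filling time = 1 ÷ (4/27) = 27/4 hours.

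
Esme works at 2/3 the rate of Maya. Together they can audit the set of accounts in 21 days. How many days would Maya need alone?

35 days

Let Maya's rate be r; then Esme's rate is (2/3)r, so together (2/3 + 1)r = (5/3)r = 1/21.
Thus r = 1/35 per day.
Maya alone: 35 days; Esme alone: 105/2 days.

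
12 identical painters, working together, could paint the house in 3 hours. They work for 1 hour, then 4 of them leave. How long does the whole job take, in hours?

4 hours

One painter does 1/36 of the job per hour.
After 1 hour with 12 painters, 1/3 is done (2/3 left).
With 8 painters the rate is 8/36 = 2/9, so the rest takes 2/3 ÷ 2/9 = 3 hours.
Total = 1 + 3 = 4 hours.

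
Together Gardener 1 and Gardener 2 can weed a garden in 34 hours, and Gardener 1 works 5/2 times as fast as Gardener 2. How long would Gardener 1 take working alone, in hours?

Let Gardener 2's rate be r; then Gardener 1's rate is (5/2)r, so together (5/2 + 1)r = (7/2)r = 1/34.
Thus r = 1/119 per hour.
Gardener 2 alone: 119 hours; Gardener 1 alone: 238/5 hours.

238/5 hours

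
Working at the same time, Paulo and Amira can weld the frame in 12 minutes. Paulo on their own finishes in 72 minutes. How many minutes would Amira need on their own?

72/5 minutes

Combined rate is 1/12 per minute.
Known contribution: 1/72 per minute.
So Amira's rate is 1/12 − 1/72 = 5/72, meaning 72/5 minutes alone.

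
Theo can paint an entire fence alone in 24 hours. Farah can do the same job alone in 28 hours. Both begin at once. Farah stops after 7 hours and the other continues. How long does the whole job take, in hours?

18 hours

In the first 7 hours the combined rate is 13/168, so 13/24 of the job is done, leaving 11/24.
After Farah leaves the rate is 1/24 per hour; the remaining 11/24 takes 11 hours.
Total = 7 + 11 = 18 hours.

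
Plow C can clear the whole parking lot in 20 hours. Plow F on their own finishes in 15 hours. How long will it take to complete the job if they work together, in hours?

Combined rate: 1/20 + 1/15 = (3 + 4)/60 = 7/60 per hour.
Time = 1 ÷ (7/60) = 60/7 hours.

60/7 hours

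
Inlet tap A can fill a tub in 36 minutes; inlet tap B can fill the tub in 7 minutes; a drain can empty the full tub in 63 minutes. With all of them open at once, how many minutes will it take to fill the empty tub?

84/13 minutes

Net rate = 1/36 + 1/7 − 1/63 = (7 + 36 − 4)/252 = 39/252 = 13/84 per minute.
Filling time = 1 ÷ (13/84) = 84/13 minutes.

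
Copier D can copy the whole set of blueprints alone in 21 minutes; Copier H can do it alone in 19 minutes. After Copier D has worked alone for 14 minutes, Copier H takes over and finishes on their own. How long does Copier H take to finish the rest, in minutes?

In 14 minutes Copier D does 14/21 = 2/3 of the job, leaving 1/3.
Copier H works at 1/19 per minute, so finishing takes 1/3 ÷ 1/19 = 19/3 minutes.

19/3 minutes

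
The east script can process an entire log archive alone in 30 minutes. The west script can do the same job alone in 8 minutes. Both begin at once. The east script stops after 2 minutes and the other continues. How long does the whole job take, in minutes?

112/15 minutes

In the first 2 minutes the combined rate is 19/120, so 19/60 of the job is done, leaving 41/60.
After the east script leaves the rate is 1/8 per minute; the remaining 41/60 takes 82/15 minutes.
Total = 2 + 82/15 = 112/15 minutes.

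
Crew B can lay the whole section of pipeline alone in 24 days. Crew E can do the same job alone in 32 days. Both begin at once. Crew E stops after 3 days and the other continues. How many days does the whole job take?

In the first 3 days the combined rate is 7/96, so 7/32 of the job is done, leaving 25/32.
After Crew E leaves the rate is 1/24 per day; the remaining 25/32 takes 75/4 days.
Total = 3 + 75/4 = 87/4 days.

87/4 days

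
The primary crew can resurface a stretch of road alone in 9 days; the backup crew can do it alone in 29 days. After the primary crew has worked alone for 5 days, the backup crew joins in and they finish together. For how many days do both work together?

In 5 days the primary crew does 5/9 of the job, leaving 4/9.
The primary crew and the backup crew together work at 38/261 per day, so finishing takes 4/9 ÷ 38/261 = 58/19 days.

58/19 days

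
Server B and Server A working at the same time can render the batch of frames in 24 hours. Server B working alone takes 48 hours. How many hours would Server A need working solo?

48 hours

Combined rate is 1/24 per hour.
Known contribution: 1/48 per hour.
So Server A's rate is 1/24 − 1/48 = 1/48, meaning 48 hours alone.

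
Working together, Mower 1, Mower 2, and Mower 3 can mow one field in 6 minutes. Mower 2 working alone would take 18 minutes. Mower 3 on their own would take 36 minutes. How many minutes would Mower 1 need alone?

Combined rate is 1/6 per minute.
Known contribution: 1/18 + 1/36 = (2 + 1)/36 = 3/36 = 1/12 per minute.
So Mower 1's rate is 1/6 − 1/12 = 1/12, meaning 12 minutes alone.

12 minutes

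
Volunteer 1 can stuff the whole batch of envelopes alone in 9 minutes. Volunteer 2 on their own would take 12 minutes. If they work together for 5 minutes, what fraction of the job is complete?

Combined rate: 1/9 + 1/12 = (4 + 3)/36 = 7/36 per minute.
In 5 minutes they complete 5·7/36 = 35/36 of the job.

35/36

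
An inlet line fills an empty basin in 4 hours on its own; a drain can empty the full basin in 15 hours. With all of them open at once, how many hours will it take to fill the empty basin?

Net rate = 1/4 − 1/15 = (15 − 4)/60 = 11/60 per hour.
Filling time = 1 ÷ (11/60) = 60/11 hours.

60/11 hours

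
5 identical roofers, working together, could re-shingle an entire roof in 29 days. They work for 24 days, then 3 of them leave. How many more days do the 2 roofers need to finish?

25/2 days

One roofer does 1/145 of the job per day.
After 24 days with 5 roofers, 24/29 is done (5/29 left).
With 2 roofers the rate is 2/145, so the rest takes 5/29 ÷ 2/145 = 25/2 days.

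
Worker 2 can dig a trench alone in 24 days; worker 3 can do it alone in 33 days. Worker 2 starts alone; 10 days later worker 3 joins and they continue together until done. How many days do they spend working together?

In 10 days worker 2 does 10/24 = 5/12 of the job, leaving 7/12.
Worker 2 and worker 3 together work at 19/264 per day, so finishing takes 7/12 ÷ 19/264 = 154/19 days.

154/19 days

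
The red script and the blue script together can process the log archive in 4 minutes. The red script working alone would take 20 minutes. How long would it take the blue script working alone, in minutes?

Combined rate is 1/4 per minute.
Known contribution: 1/20 per minute.
So the blue script's rate is 1/4 − 1/20 = 1/5, meaning 5 minutes alone.

5 minutes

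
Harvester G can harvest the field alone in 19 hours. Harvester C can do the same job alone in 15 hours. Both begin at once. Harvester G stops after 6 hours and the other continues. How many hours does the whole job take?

195/19 hours

In the first 6 hours the combined rate is 34/285, so 68/95 of the job is done, leaving 27/95.
After Harvester G leaves the rate is 1/15 per hour; the remaining 27/95 takes 81/19 hours.
Total = 6 + 81/19 = 195/19 hours.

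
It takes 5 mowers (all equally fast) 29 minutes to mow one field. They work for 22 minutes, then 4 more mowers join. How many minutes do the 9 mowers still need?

35/9 minutes

One mower does 1/145 of the job per minute.
After 22 minutes with 5 mowers, 22/29 is done (7/29 left).
With 9 mowers the rate is 9/145, so the rest takes 7/29 ÷ 9/145 = 35/9 minutes.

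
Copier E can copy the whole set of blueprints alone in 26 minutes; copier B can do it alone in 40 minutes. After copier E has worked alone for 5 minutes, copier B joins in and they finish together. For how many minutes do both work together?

140/11 minutes

In 5 minutes copier E does 5/26 of the job, leaving 21/26.
Copier E and copier B together work at 33/520 per minute, so finishing takes 21/26 ÷ 33/520 = 140/11 minutes.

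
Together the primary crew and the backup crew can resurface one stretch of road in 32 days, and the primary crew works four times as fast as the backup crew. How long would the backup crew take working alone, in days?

Let the backup crew's rate be r; then the primary crew's rate is 4r, so together (4 + 1)r = 5r = 1/32.
Thus r = 1/160 per day.
The backup crew alone: 160 days; the primary crew alone: 40 days.

160 days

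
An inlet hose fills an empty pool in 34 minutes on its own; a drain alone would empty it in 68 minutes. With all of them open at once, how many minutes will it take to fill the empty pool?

68 minutes

Net rate = 1/34 − 1/68 = (2 − 1)/68 = 1/68 per minute.
Filling time = 1 ÷ (1/68) = 68 minutes.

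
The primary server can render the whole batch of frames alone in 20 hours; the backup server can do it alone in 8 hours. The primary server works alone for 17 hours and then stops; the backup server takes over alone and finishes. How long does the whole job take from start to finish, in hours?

91/5 hours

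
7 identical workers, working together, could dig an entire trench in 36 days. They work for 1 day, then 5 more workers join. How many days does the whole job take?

257/12 days

One worker does 1/252 of the job per day.
After 1 day with 7 workers, 1/36 is done (35/36 left).
With 12 workers the rate is 12/252 = 1/21, so the rest takes 35/36 ÷ 1/21 = 245/12 days.
Total = 1 + 245/12 = 257/12 days.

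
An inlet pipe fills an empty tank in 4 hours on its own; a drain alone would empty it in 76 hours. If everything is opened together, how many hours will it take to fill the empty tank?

38/9 hours

Net rate = 1/4 − 1/76 = (19 − 1)/76 = 18/76 = 9/38 per hour.
Filling time = 1 ÷ (9/38) = 38/9 hours.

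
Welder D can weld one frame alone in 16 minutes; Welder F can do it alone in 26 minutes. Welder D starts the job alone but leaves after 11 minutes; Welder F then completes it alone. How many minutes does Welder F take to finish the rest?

65/8 minutes

In 11 minutes Welder D does 11/16 of the job, leaving 5/16.
Welder F works at 1/26 per minute, so finishing takes 5/16 ÷ 1/26 = 65/8 minutes.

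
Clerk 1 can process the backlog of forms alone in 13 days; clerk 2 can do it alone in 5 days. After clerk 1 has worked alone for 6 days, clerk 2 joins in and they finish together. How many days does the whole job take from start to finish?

143/18 days

In 6 days clerk 1 does 6/13 of the job, leaving 7/13.
Clerk 1 and clerk 2 together work at 18/65 per day, so finishing takes 7/13 ÷ 18/65 = 35/18 days.
Total time = 6 + 35/18 = 143/18 days.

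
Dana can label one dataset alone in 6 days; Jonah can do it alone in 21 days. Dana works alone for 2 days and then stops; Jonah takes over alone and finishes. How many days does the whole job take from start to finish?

16 days

In 2 days Dana does 2/6 = 1/3 of the job, leaving 2/3.
Jonah works at 1/21 per day, so finishing takes 2/3 ÷ 1/21 = 14 days.
Total time = 2 + 14 = 16 days.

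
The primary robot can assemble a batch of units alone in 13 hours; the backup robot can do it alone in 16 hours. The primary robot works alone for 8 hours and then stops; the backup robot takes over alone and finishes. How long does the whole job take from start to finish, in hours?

In 8 hours the primary robot does 8/13 of the job, leaving 5/13.
The backup robot works at 1/16 per hour, so finishing takes 5/13 ÷ 1/16 = 80/13 hours.
Total time = 8 + 80/13 = 184/13 hours.

184/13 hours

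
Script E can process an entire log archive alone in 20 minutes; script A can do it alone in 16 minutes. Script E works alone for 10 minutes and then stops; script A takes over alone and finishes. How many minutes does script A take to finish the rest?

8 minutes

In 10 minutes script E does 10/20 = 1/2 of the job, leaving 1/2.
Script A works at 1/16 per minute, so finishing takes 1/2 ÷ 1/16 = 8 minutes.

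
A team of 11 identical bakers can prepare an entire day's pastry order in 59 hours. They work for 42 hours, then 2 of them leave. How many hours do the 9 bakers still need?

187/9 hours

One baker does 1/649 of the job per hour.
After 42 hours with 11 bakers, 42/59 is done (17/59 left).
With 9 bakers the rate is 9/649, so the rest takes 17/59 ÷ 9/649 = 187/9 hours.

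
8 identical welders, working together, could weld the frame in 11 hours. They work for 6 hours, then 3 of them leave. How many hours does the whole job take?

14 hours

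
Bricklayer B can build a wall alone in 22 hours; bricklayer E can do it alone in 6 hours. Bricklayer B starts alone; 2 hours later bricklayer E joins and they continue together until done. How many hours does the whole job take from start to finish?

44/7 hours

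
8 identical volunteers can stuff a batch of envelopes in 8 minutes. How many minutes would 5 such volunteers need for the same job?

64/5 minutes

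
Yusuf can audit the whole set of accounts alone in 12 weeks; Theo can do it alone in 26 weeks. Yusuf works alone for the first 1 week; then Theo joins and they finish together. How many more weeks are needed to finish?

In 1 week Yusuf does 1/12 of the job, leaving 11/12.
Yusuf and Theo together work at 19/156 per week, so finishing takes 11/12 ÷ 19/156 = 143/19 weeks.

143/19 weeks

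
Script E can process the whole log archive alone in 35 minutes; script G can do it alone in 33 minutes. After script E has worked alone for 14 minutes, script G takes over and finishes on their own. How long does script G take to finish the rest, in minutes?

99/5 minutes

In 14 minutes script E does 14/35 = 2/5 of the job, leaving 3/5.
Script G works at 1/33 per minute, so finishing takes 3/5 ÷ 1/33 = 99/5 minutes.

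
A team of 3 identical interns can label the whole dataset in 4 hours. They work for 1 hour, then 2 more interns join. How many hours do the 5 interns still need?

9/5 hours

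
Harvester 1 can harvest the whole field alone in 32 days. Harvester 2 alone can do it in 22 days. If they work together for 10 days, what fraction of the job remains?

41/176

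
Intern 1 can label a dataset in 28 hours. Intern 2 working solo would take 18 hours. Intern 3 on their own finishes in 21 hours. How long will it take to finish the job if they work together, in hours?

36/5 hours

Combined rate: 1/28 + 1/18 + 1/21 = (9 + 14 + 12)/252 = 35/252 = 5/36 per hour.
Time = 1 ÷ (5/36) = 36/5 hours.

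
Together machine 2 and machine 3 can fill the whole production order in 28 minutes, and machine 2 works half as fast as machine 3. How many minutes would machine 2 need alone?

84 minutes

Let machine 3's rate be r; then machine 2's rate is (1/2)r, so together (1/2 + 1)r = (3/2)r = 1/28.
Thus r = 1/42 per minute.
Machine 3 alone: 42 minutes; machine 2 alone: 84 minutes.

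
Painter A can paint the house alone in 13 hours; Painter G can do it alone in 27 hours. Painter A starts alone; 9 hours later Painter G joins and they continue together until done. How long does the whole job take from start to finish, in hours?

In 9 hours Painter A does 9/13 of the job, leaving 4/13.
Painter A and Painter G together work at 40/351 per hour, so finishing takes 4/13 ÷ 40/351 = 27/10 hours.
Total time = 9 + 27/10 = 117/10 hours.

117/10 hours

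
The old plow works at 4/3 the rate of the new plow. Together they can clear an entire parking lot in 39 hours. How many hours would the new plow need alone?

91 hours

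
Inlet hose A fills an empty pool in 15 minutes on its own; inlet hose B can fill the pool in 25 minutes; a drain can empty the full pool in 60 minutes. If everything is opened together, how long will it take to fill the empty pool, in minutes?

100/9 minutes

Net rate = 1/15 + 1/25 − 1/60 = (20 + 12 − 5)/300 = 27/300 = 9/100 per minute.
Filling time = 1 ÷ (9/100) = 100/9 minutes.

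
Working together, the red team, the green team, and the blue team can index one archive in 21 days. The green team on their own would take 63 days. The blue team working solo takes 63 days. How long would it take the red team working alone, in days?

Combined rate is 1/21 per day.
Known contribution: 1/63 + 1/63 = (1 + 1)/63 = 2/63 per day.
So the red team's rate is 1/21 − 2/63 = 1/63, meaning 63 days alone.

63 days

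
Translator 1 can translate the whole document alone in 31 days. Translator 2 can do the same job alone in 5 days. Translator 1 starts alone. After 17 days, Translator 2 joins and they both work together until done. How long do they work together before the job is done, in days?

35/18 days

In the first 17 days Translator 1 alone does 17/31 of the job, leaving 14/31.
Once everyone is working, combined rate: 1/31 + 1/5 = (5 + 31)/155 = 36/155 per day.
Remaining 14/31 at 36/155 per day takes 35/18 days.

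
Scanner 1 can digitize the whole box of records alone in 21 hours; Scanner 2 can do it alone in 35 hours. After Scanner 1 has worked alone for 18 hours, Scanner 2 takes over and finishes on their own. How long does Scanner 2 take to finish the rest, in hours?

5 hours

In 18 hours Scanner 1 does 18/21 = 6/7 of the job, leaving 1/7.
Scanner 2 works at 1/35 per hour, so finishing takes 1/7 ÷ 1/35 = 5 hours.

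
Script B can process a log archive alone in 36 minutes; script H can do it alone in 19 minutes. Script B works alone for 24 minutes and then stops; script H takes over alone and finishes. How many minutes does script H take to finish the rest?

19/3 minutes

In 24 minutes script B does 24/36 = 2/3 of the job, leaving 1/3.
Script H works at 1/19 per minute, so finishing takes 1/3 ÷ 1/19 = 19/3 minutes.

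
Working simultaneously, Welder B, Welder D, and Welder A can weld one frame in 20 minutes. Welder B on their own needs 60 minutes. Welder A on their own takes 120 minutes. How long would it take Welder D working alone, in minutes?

40 minutes

Combined rate is 1/20 per minute.
Known contribution: 1/60 + 1/120 = (2 + 1)/120 = 3/120 = 1/40 per minute.
So Welder D's rate is 1/20 − 1/40 = 1/40, meaning 40 minutes alone.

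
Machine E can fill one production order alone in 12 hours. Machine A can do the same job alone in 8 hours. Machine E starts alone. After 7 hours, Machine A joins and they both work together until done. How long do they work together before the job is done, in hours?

2 hours

In the first 7 hours Machine E alone does 7/12 of the job, leaving 5/12.
Once everyone is working, combined rate: 1/12 + 1/8 = (2 + 3)/24 = 5/24 per hour.
Remaining 5/12 at 5/24 per hour takes 2 hours.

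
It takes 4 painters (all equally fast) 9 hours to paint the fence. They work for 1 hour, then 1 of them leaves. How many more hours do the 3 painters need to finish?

32/3 hours

One painter does 1/36 of the job per hour.
After 1 hour with 4 painters, 1/9 is done (8/9 left).
With 3 painters the rate is 3/36 = 1/12, so the rest takes 8/9 ÷ 1/12 = 32/3 hours.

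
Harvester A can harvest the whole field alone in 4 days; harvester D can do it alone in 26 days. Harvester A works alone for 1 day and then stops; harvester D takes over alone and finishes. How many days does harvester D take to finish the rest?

39/2 days

In 1 day harvester A does 1/4 of the job, leaving 3/4.
Harvester D works at 1/26 per day, so finishing takes 3/4 ÷ 1/26 = 39/2 days.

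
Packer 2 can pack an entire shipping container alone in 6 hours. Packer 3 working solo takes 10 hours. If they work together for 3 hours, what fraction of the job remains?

1/5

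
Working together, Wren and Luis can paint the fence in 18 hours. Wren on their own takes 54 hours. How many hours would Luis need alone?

Combined rate is 1/18 per hour.
Known contribution: 1/54 per hour.
So Luis's rate is 1/18 − 1/54 = 1/27, meaning 27 hours alone.

27 hours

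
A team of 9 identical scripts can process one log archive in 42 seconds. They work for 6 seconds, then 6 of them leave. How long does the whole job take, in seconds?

One script does 1/378 of the job per second.
After 6 seconds with 9 scripts, 1/7 is done (6/7 left).
With 3 scripts the rate is 3/378 = 1/126, so the rest takes 6/7 ÷ 1/126 = 108 seconds.
Total = 6 + 108 = 114 seconds.

114 seconds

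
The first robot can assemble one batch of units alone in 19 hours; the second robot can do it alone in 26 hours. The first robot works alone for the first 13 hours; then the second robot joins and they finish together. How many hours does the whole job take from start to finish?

247/15 hours

In 13 hours the first robot does 13/19 of the job, leaving 6/19.
The first robot and the second robot together work at 45/494 per hour, so finishing takes 6/19 ÷ 45/494 = 52/15 hours.
Total time = 13 + 52/15 = 247/15 hours.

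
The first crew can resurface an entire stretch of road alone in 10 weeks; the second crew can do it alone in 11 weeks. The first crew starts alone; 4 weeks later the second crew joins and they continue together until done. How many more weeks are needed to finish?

22/7 weeks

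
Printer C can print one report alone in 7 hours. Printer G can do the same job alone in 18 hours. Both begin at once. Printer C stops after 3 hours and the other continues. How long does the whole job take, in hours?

72/7 hours

In the first 3 hours the combined rate is 25/126, so 25/42 of the job is done, leaving 17/42.
After Printer C leaves the rate is 1/18 per hour; the remaining 17/42 takes 51/7 hours.
Total = 3 + 51/7 = 72/7 hours.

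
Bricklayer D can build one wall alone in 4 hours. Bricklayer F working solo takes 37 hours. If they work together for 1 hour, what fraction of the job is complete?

41/148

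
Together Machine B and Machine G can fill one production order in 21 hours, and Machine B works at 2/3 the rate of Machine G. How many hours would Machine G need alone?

Let Machine G's rate be r; then Machine B's rate is (2/3)r, so together (2/3 + 1)r = (5/3)r = 1/21.
Thus r = 1/35 per hour.
Machine G alone: 35 hours; Machine B alone: 105/2 hours.

35 hours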